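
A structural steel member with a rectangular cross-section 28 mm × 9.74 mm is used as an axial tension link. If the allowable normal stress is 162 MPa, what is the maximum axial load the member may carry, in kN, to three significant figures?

A = 272.7 mm².
P_max = σ_allow · A = 162 · 272.7 = 44180 N = 44.18 kN.

44.2 kN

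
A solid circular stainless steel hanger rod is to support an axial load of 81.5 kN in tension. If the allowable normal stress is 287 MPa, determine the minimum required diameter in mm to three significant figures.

Required area A ≥ P/σ_allow = 81500/287 = 284 mm².
For a solid circular section, d ≥ √(4A/π) = 19.01 mm.

19.0 mm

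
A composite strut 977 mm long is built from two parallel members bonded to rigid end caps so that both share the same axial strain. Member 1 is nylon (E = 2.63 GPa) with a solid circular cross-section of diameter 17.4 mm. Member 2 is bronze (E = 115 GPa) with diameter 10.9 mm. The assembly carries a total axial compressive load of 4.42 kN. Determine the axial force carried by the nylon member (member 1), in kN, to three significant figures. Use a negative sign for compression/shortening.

A_1 = 237.8 mm².
A_2 = 93.31 mm².
Equal strain + equilibrium ⇒ each member carries load in proportion to AE: A₁E₁ = 625400 N, A₂E₂ = 10730000 N, ΣAE = 11360000 N.
F₁ = P·A₁E₁/ΣAE = -4420·625400/11360000 = -243.4 N.

-0.243 kN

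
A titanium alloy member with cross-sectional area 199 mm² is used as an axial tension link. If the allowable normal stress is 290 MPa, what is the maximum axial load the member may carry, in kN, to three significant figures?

57.7 kN

P_max = σ_allow · A = 290 · 199 = 57710 N = 57.71 kN.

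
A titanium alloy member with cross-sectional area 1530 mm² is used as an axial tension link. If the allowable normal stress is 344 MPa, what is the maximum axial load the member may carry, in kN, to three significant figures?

P_max = σ_allow · A = 344 · 1530 = 526300 N = 526.3 kN.

526 kN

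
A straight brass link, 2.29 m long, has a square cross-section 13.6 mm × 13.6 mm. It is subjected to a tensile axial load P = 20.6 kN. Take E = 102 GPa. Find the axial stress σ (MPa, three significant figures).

111 MPa

A = 185 mm².
σ = N/A = 20600/185 = 111.4 MPa.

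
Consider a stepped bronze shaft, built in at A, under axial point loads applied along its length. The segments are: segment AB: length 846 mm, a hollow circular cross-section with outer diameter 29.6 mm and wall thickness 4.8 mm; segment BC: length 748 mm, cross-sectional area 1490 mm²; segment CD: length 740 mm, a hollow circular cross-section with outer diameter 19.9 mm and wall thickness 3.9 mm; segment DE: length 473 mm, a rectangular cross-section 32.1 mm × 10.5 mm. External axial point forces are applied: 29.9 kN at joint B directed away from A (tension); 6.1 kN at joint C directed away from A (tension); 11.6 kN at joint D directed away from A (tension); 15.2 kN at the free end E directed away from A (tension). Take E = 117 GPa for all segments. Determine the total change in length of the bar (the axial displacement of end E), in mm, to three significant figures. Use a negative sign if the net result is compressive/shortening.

Internal axial forces (sectioning from the free end, tension +): N_DE = 15.2 kN, N_CD = 26.8 kN, N_BC = 32.9 kN, N_AB = 62.8 kN.
A_AB = 374 mm².
A_CD = 196 mm².
A_DE = 337.1 mm².
δ_AB = 62800·846/(374·117000) = 1.214 mm
δ_BC = 32900·748/(1490·117000) = 0.1412 mm
δ_CD = 26800·740/(196·117000) = 0.8647 mm
δ_DE = 15200·473/(337.1·117000) = 0.1823 mm
δ = Σδ_i = 2.402 mm.

2.40 mm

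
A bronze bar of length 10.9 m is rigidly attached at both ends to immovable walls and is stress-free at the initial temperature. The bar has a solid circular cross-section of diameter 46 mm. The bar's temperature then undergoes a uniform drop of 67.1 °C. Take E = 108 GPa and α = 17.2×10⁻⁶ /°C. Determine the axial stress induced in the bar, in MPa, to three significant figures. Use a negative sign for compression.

125 MPa

Free thermal expansion αLΔT = 17.2e-6 · 10900 · -67.1 = -12.58 mm.
The walls impose strain ε = −(-12.58)/10900 = 1.1541e-03; σ = Eε = 108000 · 1.1541e-03 = 124.6 MPa.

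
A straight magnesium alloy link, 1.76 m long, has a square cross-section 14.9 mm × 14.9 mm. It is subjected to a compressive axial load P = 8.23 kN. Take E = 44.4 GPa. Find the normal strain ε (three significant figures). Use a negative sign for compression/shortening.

A = 222 mm².
σ = N/A = -37.07 MPa; ε = σ/E = -37.07/44400 = -8.349e-04.

-8.35e-04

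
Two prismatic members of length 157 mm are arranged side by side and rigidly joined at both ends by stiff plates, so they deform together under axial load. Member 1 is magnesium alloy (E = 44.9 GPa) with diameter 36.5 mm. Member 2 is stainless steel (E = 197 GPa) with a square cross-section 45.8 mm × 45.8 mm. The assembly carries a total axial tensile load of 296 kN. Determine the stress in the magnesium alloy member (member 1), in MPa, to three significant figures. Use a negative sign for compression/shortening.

A_1 = 1046 mm².
A_2 = 2098 mm².
Equal strain + equilibrium ⇒ each member carries load in proportion to AE: A₁E₁ = 46980000 N, A₂E₂ = 413200000 N, ΣAE = 460200000 N.
σ₁ = P·E₁/ΣAE = 296000·44900/460200000 = 28.88 MPa.

28.9 MPa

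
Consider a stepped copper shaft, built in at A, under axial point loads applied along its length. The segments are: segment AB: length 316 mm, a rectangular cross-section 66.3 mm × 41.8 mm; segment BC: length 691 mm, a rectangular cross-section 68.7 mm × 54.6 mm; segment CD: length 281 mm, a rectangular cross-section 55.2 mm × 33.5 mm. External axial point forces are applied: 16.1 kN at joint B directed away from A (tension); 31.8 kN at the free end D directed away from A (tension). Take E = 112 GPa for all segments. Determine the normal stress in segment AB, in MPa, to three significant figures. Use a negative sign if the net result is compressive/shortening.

Internal axial forces (sectioning from the free end, tension +): N_CD = 31.8 kN, N_BC = 31.8 kN, N_AB = 47.9 kN.
A_AB = 2771 mm².
σ_AB = N_AB/A_AB = 47900/2771 = 17.28 MPa.

17.3 MPa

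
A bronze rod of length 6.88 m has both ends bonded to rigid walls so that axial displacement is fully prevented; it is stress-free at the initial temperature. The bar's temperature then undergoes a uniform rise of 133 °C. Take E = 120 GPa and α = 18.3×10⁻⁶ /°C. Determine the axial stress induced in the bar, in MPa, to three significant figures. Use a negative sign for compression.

-292 MPa

Free thermal expansion αLΔT = 18.3e-6 · 6880 · 133 = 16.75 mm.
The walls impose strain ε = −(16.75)/6880 = -2.4339e-03; σ = Eε = 120000 · -2.4339e-03 = -292.1 MPa.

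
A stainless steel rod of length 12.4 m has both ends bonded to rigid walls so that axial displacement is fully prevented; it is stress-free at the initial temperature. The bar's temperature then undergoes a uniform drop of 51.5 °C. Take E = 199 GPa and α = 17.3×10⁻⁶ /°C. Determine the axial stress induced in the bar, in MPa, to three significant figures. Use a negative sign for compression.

Free thermal expansion αLΔT = 17.3e-6 · 12400 · -51.5 = -11.05 mm.
The walls impose strain ε = −(-11.05)/12400 = 8.9095e-04; σ = Eε = 199000 · 8.9095e-04 = 177.3 MPa.

177 MPa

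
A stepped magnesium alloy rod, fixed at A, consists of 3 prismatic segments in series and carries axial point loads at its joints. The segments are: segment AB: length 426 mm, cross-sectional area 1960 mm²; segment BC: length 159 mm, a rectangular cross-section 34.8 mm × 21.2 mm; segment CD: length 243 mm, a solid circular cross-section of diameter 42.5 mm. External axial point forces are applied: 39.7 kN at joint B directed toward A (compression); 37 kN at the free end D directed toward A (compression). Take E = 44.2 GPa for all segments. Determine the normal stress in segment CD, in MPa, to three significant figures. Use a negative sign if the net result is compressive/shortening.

Internal axial forces (sectioning from the free end, tension +): N_CD = -37 kN, N_BC = -37 kN, N_AB = -76.7 kN.
A_CD = 1419 mm².
σ_CD = N_CD/A_CD = -37000/1419 = -26.08 MPa.

-26.1 MPa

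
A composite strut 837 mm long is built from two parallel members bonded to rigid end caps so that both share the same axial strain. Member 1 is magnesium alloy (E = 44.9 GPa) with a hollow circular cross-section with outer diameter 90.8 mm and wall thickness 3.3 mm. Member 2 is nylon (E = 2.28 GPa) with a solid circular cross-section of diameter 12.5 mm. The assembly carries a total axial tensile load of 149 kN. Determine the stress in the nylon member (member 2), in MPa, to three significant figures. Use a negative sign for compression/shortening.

A_1 = 907.1 mm².
A_2 = 122.7 mm².
Equal strain + equilibrium ⇒ each member carries load in proportion to AE: A₁E₁ = 40730000 N, A₂E₂ = 279800 N, ΣAE = 41010000 N.
σ₂ = P·E₂/ΣAE = 149000·2280/41010000 = 8.284 MPa.

8.28 MPa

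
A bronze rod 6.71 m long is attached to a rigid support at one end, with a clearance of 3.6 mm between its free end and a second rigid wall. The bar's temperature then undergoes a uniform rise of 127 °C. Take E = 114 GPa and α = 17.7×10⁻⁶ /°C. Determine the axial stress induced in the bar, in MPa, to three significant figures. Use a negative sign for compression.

Free thermal expansion αLΔT = 17.7e-6 · 6710 · 127 = 15.08 mm.
The walls engage after the gap closes; constrained expansion = 15.08 − 3.6 = 11.48 mm.
The walls impose strain ε = −(11.48)/6710 = -1.7114e-03; σ = Eε = 114000 · -1.7114e-03 = -195.1 MPa.

-195 MPa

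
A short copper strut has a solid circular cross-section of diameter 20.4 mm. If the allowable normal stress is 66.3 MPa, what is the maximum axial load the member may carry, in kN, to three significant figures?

A = 326.9 mm².
P_max = σ_allow · A = 66.3 · 326.9 = 21670 N = 21.67 kN.

21.7 kN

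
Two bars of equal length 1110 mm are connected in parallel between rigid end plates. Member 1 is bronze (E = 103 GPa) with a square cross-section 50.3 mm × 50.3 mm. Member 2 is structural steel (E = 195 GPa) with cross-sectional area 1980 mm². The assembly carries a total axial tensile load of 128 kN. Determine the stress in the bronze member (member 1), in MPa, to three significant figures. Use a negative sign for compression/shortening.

20.4 MPa

A_1 = 2530 mm².
Equal strain + equilibrium ⇒ each member carries load in proportion to AE: A₁E₁ = 260600000 N, A₂E₂ = 386100000 N, ΣAE = 646700000 N.
σ₁ = P·E₁/ΣAE = 128000·103000/646700000 = 20.39 MPa.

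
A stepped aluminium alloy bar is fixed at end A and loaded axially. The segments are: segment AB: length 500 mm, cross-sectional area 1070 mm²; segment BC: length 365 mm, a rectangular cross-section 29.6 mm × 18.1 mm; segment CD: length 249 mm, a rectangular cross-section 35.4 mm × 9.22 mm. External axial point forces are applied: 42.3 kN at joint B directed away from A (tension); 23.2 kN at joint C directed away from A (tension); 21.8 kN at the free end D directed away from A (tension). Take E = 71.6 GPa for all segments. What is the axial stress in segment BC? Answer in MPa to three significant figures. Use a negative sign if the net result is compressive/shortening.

84.0 MPa

Internal axial forces (sectioning from the free end, tension +): N_CD = 21.8 kN, N_BC = 45 kN, N_AB = 87.3 kN.
A_BC = 535.8 mm².
σ_BC = N_BC/A_BC = 45000/535.8 = 83.99 MPa.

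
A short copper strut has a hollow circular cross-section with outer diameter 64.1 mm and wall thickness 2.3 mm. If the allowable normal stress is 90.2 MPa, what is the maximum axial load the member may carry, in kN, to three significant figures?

A = 446.5 mm².
P_max = σ_allow · A = 90.2 · 446.5 = 40280 N = 40.28 kN.

40.3 kN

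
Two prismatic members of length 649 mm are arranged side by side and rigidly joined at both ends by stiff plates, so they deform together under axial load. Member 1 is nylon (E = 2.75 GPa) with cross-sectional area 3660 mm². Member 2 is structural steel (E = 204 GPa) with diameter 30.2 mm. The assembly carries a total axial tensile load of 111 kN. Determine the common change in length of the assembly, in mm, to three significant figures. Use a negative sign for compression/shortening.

0.461 mm

A_2 = 716.3 mm².
Equal strain + equilibrium ⇒ each member carries load in proportion to AE: A₁E₁ = 10060000 N, A₂E₂ = 146100000 N, ΣAE = 156200000 N.
δ = PL/ΣAE = 111000·649/156200000 = 0.4612 mm.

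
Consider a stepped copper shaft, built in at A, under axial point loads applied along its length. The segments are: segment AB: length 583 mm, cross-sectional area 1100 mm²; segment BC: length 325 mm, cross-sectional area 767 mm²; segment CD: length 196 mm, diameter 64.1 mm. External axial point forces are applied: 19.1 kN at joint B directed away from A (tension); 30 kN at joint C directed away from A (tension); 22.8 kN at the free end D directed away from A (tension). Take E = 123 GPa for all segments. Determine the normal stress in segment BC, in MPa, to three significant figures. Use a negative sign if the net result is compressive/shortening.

68.8 MPa

Internal axial forces (sectioning from the free end, tension +): N_CD = 22.8 kN, N_BC = 52.8 kN, N_AB = 71.9 kN.
σ_BC = N_BC/A_BC = 52800/767 = 68.84 MPa.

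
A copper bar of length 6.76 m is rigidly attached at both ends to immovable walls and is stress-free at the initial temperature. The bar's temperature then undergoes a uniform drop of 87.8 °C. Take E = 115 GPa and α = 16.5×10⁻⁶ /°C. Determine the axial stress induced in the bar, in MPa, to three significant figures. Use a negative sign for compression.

167 MPa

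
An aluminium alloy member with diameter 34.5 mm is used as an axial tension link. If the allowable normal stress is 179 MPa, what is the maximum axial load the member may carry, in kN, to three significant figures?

A = 934.8 mm².
P_max = σ_allow · A = 179 · 934.8 = 167300 N = 167.3 kN.

167 kN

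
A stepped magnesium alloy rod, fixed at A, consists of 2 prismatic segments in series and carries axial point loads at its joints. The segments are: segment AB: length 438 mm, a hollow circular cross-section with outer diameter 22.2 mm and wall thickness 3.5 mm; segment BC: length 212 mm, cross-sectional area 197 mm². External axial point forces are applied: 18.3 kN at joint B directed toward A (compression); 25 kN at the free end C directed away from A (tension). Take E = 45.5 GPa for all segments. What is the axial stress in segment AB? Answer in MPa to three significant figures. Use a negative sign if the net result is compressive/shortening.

32.6 MPa

Internal axial forces (sectioning from the free end, tension +): N_BC = 25 kN, N_AB = 6.7 kN.
A_AB = 205.6 mm².
σ_AB = N_AB/A_AB = 6700/205.6 = 32.58 MPa.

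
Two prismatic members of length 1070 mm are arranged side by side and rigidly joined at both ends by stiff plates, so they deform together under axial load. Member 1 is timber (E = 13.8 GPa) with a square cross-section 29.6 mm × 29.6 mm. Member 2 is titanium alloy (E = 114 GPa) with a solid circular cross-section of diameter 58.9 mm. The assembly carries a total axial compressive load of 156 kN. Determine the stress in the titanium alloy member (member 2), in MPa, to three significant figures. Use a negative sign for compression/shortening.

-55.1 MPa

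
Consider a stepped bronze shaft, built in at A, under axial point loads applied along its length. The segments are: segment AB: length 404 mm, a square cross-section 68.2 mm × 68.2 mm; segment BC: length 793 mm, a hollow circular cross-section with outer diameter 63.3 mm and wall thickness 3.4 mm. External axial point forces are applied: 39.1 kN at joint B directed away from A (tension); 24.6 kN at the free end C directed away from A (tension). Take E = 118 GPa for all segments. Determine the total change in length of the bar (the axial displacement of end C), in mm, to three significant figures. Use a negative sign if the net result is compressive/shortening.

0.305 mm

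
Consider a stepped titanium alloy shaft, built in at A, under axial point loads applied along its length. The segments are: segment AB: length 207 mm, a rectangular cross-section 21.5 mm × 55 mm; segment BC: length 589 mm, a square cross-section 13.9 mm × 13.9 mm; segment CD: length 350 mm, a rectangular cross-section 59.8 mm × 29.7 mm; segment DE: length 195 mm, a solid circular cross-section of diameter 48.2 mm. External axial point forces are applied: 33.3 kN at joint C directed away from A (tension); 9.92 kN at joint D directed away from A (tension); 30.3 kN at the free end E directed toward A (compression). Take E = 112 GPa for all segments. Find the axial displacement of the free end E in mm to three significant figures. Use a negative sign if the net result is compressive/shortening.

0.307 mm

Internal axial forces (sectioning from the free end, tension +): N_DE = -30.3 kN, N_CD = -20.38 kN, N_BC = 12.92 kN, N_AB = 12.92 kN.
A_AB = 1182 mm².
A_BC = 193.2 mm².
A_CD = 1776 mm².
A_DE = 1825 mm².
δ_AB = 12920·207/(1182·112000) = 0.02019 mm
δ_BC = 12920·589/(193.2·112000) = 0.3517 mm
δ_CD = -20380·350/(1776·112000) = -0.03586 mm
δ_DE = -30300·195/(1825·112000) = -0.02891 mm
δ = Σδ_i = 0.3071 mm.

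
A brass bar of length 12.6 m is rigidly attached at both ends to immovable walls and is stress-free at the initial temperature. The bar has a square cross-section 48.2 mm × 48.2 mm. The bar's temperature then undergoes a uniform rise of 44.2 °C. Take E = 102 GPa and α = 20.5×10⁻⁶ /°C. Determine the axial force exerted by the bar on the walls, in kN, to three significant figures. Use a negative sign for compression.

Free thermal expansion αLΔT = 20.5e-6 · 12600 · 44.2 = 11.42 mm.
The walls impose strain ε = −(11.42)/12600 = -9.0610e-04; σ = Eε = 102000 · -9.0610e-04 = -92.42 MPa.
Wall reaction R = σ·A = -92.42·2323 = -214700 N = -214.7 kN.

-215 kN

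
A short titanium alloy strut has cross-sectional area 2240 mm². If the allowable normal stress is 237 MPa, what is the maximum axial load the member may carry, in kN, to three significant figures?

P_max = σ_allow · A = 237 · 2240 = 530900 N = 530.9 kN.

531 kN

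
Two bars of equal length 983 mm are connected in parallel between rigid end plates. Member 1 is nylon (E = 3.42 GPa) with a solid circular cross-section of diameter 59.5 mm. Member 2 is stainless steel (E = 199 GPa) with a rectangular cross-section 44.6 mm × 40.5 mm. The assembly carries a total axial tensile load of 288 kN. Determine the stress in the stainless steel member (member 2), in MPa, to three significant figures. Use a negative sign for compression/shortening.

155 MPa

A_1 = 2781 mm².
A_2 = 1806 mm².
Equal strain + equilibrium ⇒ each member carries load in proportion to AE: A₁E₁ = 9509000 N, A₂E₂ = 359500000 N, ΣAE = 369000000 N.
σ₂ = P·E₂/ΣAE = 288000·199000/369000000 = 155.3 MPa.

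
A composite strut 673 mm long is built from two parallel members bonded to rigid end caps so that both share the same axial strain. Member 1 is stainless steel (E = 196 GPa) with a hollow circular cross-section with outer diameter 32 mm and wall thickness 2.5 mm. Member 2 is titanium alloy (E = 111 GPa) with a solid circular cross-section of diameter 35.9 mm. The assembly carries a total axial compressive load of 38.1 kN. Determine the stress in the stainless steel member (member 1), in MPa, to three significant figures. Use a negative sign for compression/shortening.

A_1 = 231.7 mm².
A_2 = 1012 mm².
Equal strain + equilibrium ⇒ each member carries load in proportion to AE: A₁E₁ = 45410000 N, A₂E₂ = 112400000 N, ΣAE = 157800000 N.
σ₁ = P·E₁/ΣAE = -38100·196000/157800000 = -47.33 MPa.

-47.3 MPa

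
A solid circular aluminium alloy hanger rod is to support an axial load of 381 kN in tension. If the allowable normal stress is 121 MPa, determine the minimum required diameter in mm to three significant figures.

Required area A ≥ P/σ_allow = 381000/121 = 3149 mm².
For a solid circular section, d ≥ √(4A/π) = 63.32 mm.

63.3 mm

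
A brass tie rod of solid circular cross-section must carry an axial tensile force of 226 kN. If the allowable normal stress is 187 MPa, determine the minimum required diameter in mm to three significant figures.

Required area A ≥ P/σ_allow = 226000/187 = 1209 mm².
For a solid circular section, d ≥ √(4A/π) = 39.23 mm.

39.2 mm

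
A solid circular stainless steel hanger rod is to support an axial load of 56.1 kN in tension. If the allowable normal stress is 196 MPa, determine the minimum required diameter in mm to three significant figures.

19.1 mm

Required area A ≥ P/σ_allow = 56100/196 = 286.2 mm².
For a solid circular section, d ≥ √(4A/π) = 19.09 mm.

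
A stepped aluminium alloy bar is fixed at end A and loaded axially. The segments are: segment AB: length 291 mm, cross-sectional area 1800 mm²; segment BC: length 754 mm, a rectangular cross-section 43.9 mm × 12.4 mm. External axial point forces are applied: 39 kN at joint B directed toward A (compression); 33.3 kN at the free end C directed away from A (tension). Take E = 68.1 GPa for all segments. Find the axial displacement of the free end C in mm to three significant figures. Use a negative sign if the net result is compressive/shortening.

Internal axial forces (sectioning from the free end, tension +): N_BC = 33.3 kN, N_AB = -5.7 kN.
A_BC = 544.4 mm².
δ_AB = -5700·291/(1800·68100) = -0.01353 mm
δ_BC = 33300·754/(544.4·68100) = 0.6773 mm
δ = Σδ_i = 0.6638 mm.

0.664 mm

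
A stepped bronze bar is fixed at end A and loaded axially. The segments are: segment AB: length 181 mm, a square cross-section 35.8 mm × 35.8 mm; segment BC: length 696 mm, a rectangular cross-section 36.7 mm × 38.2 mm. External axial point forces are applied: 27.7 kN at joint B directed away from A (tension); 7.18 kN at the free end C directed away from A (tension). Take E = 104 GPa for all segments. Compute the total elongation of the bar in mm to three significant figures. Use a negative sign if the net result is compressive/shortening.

Internal axial forces (sectioning from the free end, tension +): N_BC = 7.18 kN, N_AB = 34.88 kN.
A_AB = 1282 mm².
A_BC = 1402 mm².
δ_AB = 34880·181/(1282·104000) = 0.04736 mm
δ_BC = 7180·696/(1402·104000) = 0.03427 mm
δ = Σδ_i = 0.08164 mm.

0.0816 mm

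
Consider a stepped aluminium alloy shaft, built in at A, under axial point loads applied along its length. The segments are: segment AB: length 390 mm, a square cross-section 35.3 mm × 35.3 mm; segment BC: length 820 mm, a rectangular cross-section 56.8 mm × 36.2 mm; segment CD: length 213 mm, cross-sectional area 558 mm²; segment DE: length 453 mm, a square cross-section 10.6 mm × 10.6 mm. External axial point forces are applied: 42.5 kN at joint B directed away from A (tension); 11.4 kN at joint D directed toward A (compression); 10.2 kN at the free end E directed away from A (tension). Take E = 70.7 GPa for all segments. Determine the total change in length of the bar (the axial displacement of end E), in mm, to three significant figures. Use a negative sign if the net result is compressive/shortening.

0.751 mm

Internal axial forces (sectioning from the free end, tension +): N_DE = 10.2 kN, N_CD = -1.2 kN, N_BC = -1.2 kN, N_AB = 41.3 kN.
A_AB = 1246 mm².
A_BC = 2056 mm².
A_DE = 112.4 mm².
δ_AB = 41300·390/(1246·70700) = 0.1828 mm
δ_BC = -1200·820/(2056·70700) = -0.006769 mm
δ_CD = -1200·213/(558·70700) = -0.006479 mm
δ_DE = 10200·453/(112.4·70700) = 0.5817 mm
δ = Σδ_i = 0.7512 mm.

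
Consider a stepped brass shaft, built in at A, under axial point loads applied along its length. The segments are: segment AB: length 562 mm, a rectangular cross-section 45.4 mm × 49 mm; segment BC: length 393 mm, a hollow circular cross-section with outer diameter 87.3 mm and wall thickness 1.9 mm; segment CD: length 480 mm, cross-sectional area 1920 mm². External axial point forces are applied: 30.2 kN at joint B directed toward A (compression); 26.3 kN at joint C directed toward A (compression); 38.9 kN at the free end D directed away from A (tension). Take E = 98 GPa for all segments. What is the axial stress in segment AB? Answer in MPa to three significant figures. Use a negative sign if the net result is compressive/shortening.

-7.91 MPa

Internal axial forces (sectioning from the free end, tension +): N_CD = 38.9 kN, N_BC = 12.6 kN, N_AB = -17.6 kN.
A_AB = 2225 mm².
σ_AB = N_AB/A_AB = -17600/2225 = -7.912 MPa.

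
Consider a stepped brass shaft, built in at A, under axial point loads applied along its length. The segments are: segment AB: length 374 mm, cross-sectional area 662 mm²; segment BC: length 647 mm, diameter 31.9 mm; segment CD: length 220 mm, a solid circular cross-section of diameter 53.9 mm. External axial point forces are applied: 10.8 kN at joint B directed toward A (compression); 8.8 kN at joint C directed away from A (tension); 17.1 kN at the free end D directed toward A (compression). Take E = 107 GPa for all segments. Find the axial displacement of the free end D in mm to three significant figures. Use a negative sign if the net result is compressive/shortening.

Internal axial forces (sectioning from the free end, tension +): N_CD = -17.1 kN, N_BC = -8.3 kN, N_AB = -19.1 kN.
A_BC = 799.2 mm².
A_CD = 2282 mm².
δ_AB = -19100·374/(662·107000) = -0.1008 mm
δ_BC = -8300·647/(799.2·107000) = -0.0628 mm
δ_CD = -17100·220/(2282·107000) = -0.01541 mm
δ = Σδ_i = -0.1791 mm.

-0.179 mm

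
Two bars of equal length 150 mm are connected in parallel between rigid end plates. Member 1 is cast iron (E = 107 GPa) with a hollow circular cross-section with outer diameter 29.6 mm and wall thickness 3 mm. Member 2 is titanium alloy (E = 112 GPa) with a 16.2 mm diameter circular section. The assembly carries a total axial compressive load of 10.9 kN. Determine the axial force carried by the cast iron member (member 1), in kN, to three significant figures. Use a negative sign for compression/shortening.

-5.86 kN

A_1 = 250.7 mm².
A_2 = 206.1 mm².
Equal strain + equilibrium ⇒ each member carries load in proportion to AE: A₁E₁ = 26820000 N, A₂E₂ = 23090000 N, ΣAE = 49910000 N.
F₁ = P·A₁E₁/ΣAE = -10900·26820000/49910000 = -5858 N.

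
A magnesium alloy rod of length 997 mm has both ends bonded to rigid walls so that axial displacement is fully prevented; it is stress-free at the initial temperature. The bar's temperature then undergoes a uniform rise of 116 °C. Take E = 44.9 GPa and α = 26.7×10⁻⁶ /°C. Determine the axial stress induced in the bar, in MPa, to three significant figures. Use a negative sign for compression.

-139 MPa

Free thermal expansion αLΔT = 26.7e-6 · 997 · 116 = 3.088 mm.
The walls impose strain ε = −(3.088)/997 = -3.0972e-03; σ = Eε = 44900 · -3.0972e-03 = -139.1 MPa.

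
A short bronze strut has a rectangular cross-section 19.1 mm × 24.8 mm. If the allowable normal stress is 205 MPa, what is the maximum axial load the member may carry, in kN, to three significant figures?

A = 473.7 mm².
P_max = σ_allow · A = 205 · 473.7 = 97100 N = 97.1 kN.

97.1 kN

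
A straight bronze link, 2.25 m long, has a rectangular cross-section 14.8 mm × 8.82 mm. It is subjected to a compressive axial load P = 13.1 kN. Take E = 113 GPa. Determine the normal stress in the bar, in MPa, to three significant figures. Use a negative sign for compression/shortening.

-100 MPa

A = 130.5 mm².
σ = N/A = -13100/130.5 = -100.4 MPa.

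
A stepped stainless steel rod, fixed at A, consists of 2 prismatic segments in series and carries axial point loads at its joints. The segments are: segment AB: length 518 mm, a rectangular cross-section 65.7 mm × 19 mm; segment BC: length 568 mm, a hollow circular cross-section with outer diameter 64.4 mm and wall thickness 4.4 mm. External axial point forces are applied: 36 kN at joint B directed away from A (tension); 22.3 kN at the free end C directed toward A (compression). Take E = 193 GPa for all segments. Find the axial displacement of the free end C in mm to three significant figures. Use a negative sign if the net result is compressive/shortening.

Internal axial forces (sectioning from the free end, tension +): N_BC = -22.3 kN, N_AB = 13.7 kN.
A_AB = 1248 mm².
A_BC = 829.4 mm².
δ_AB = 13700·518/(1248·193000) = 0.02946 mm
δ_BC = -22300·568/(829.4·193000) = -0.07913 mm
δ = Σδ_i = -0.04967 mm.

-0.0497 mm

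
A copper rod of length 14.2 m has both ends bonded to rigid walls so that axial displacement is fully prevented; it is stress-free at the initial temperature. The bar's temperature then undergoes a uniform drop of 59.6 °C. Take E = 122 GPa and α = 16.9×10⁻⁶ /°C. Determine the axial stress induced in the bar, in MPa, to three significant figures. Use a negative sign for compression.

123 MPa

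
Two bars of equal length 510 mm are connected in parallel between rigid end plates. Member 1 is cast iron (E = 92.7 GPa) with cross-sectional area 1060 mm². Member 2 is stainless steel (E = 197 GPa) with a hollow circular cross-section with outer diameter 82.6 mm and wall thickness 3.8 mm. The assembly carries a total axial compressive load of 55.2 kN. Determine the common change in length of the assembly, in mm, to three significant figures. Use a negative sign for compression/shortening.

-0.0993 mm

A_2 = 940.7 mm².
Equal strain + equilibrium ⇒ each member carries load in proportion to AE: A₁E₁ = 98260000 N, A₂E₂ = 185300000 N, ΣAE = 283600000 N.
δ = PL/ΣAE = -55200·510/283600000 = -0.09927 mm.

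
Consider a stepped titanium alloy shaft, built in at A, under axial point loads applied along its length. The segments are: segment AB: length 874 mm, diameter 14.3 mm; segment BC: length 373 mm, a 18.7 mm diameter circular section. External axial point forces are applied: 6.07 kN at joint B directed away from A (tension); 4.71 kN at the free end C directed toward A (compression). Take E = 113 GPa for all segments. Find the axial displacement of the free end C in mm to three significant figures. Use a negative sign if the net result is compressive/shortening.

Internal axial forces (sectioning from the free end, tension +): N_BC = -4.71 kN, N_AB = 1.36 kN.
A_AB = 160.6 mm².
A_BC = 274.6 mm².
δ_AB = 1360·874/(160.6·113000) = 0.0655 mm
δ_BC = -4710·373/(274.6·113000) = -0.05661 mm
δ = Σδ_i = 0.008887 mm.

0.00889 mm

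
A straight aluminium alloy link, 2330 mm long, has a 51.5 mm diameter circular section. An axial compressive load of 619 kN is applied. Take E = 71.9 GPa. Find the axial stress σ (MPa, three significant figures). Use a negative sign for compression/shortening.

-297 MPa

A = 2083 mm².
σ = N/A = -619000/2083 = -297.2 MPa.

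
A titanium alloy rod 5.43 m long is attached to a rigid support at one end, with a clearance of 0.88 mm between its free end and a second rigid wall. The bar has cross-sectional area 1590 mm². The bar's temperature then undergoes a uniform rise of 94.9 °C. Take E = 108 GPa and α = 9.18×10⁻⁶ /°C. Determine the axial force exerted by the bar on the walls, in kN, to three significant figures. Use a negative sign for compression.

Free thermal expansion αLΔT = 9.18e-6 · 5430 · 94.9 = 4.731 mm.
The walls engage after the gap closes; constrained expansion = 4.731 − 0.88 = 3.851 mm.
The walls impose strain ε = −(3.851)/5430 = -7.0912e-04; σ = Eε = 108000 · -7.0912e-04 = -76.58 MPa.
Wall reaction R = σ·A = -76.58·1590 = -121800 N = -121.8 kN.

-122 kN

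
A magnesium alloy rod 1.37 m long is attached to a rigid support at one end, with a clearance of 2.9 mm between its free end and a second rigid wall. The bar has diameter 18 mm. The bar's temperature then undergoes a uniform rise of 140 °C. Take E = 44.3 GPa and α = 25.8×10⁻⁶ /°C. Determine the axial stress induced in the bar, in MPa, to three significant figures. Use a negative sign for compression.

-66.2 MPa

Free thermal expansion αLΔT = 25.8e-6 · 1370 · 140 = 4.948 mm.
The walls engage after the gap closes; constrained expansion = 4.948 − 2.9 = 2.048 mm.
The walls impose strain ε = −(2.048)/1370 = -1.4952e-03; σ = Eε = 44300 · -1.4952e-03 = -66.24 MPa.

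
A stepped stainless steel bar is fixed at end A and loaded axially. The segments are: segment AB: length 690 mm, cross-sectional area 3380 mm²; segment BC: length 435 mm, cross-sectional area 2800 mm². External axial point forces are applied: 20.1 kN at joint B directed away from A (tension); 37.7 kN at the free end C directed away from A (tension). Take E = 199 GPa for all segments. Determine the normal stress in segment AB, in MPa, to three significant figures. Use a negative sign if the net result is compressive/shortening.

Internal axial forces (sectioning from the free end, tension +): N_BC = 37.7 kN, N_AB = 57.8 kN.
σ_AB = N_AB/A_AB = 57800/3380 = 17.1 MPa.

17.1 MPa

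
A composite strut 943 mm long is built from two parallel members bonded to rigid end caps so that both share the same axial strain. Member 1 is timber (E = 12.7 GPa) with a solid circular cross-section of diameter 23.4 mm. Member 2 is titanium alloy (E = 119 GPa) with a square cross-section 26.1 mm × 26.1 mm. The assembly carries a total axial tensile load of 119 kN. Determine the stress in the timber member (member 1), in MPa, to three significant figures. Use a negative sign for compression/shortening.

17.5 MPa

A_1 = 430.1 mm².
A_2 = 681.2 mm².
Equal strain + equilibrium ⇒ each member carries load in proportion to AE: A₁E₁ = 5462000 N, A₂E₂ = 81060000 N, ΣAE = 86530000 N.
σ₁ = P·E₁/ΣAE = 119000·12700/86530000 = 17.47 MPa.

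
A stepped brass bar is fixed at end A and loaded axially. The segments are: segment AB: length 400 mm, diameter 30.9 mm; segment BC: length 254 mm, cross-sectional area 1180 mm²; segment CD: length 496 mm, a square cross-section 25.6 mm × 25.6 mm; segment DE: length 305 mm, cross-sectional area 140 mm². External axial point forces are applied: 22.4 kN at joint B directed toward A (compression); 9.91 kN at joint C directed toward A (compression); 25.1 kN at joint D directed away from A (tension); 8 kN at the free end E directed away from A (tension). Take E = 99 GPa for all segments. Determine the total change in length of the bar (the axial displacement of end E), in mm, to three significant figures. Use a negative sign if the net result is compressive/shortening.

0.484 mm

Internal axial forces (sectioning from the free end, tension +): N_DE = 8 kN, N_CD = 33.1 kN, N_BC = 23.19 kN, N_AB = 0.79 kN.
A_AB = 749.9 mm².
A_CD = 655.4 mm².
δ_AB = 790·400/(749.9·99000) = 0.004256 mm
δ_BC = 23190·254/(1180·99000) = 0.05042 mm
δ_CD = 33100·496/(655.4·99000) = 0.253 mm
δ_DE = 8000·305/(140·99000) = 0.176 mm
δ = Σδ_i = 0.4838 mm.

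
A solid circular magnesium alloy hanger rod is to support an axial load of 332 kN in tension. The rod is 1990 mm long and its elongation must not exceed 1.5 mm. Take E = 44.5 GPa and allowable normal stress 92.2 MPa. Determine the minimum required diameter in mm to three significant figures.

Required area A ≥ P/σ_allow = 332000/92.2 = 3601 mm².
For a solid circular section, d ≥ √(4A/π) = 67.71 mm.
Elongation limit: A ≥ PL/(Eδ_allow) = 332000·1990/(44500·1.5) = 9898 mm² ⇒ d ≥ 112.3 mm.
The elongation limit governs.

112 mm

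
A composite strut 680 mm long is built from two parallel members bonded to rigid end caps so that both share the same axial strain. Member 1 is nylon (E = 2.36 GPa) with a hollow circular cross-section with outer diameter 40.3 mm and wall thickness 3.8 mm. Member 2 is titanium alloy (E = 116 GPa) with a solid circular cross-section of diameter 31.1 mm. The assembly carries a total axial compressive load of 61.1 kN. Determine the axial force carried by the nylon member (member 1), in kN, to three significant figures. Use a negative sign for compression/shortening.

-0.705 kN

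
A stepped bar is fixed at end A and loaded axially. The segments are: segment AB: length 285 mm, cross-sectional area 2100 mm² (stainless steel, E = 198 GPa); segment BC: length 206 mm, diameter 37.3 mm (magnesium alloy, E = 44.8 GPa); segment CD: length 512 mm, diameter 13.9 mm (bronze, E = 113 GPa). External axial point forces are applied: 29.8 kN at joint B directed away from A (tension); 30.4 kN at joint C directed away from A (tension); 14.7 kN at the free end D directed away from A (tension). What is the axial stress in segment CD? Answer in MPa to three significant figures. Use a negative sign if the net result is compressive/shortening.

Internal axial forces (sectioning from the free end, tension +): N_CD = 14.7 kN, N_BC = 45.1 kN, N_AB = 74.9 kN.
A_CD = 151.7 mm².
σ_CD = N_CD/A_CD = 14700/151.7 = 96.87 MPa.

96.9 MPa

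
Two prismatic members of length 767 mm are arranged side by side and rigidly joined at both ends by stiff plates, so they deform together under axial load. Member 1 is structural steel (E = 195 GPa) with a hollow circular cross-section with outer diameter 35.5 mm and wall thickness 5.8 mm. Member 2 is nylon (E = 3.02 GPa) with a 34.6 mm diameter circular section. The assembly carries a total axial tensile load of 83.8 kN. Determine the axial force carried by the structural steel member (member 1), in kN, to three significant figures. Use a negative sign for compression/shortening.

81.6 kN

A_1 = 541.2 mm².
A_2 = 940.2 mm².
Equal strain + equilibrium ⇒ each member carries load in proportion to AE: A₁E₁ = 105500000 N, A₂E₂ = 2840000 N, ΣAE = 108400000 N.
F₁ = P·A₁E₁/ΣAE = 83800·105500000/108400000 = 81600 N.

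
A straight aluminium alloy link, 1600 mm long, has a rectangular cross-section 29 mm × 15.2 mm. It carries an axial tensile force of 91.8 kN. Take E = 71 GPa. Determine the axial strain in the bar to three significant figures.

0.00293

A = 440.8 mm².
σ = N/A = 208.3 MPa; ε = σ/E = 208.3/71000 = 2.933e-03.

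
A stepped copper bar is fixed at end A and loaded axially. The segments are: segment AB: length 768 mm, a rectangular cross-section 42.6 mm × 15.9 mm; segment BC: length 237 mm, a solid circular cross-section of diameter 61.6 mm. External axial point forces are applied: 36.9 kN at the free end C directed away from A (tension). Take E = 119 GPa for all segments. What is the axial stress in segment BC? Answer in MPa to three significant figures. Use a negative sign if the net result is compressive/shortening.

12.4 MPa

Internal axial forces (sectioning from the free end, tension +): N_BC = 36.9 kN, N_AB = 36.9 kN.
A_BC = 2980 mm².
σ_BC = N_BC/A_BC = 36900/2980 = 12.38 MPa.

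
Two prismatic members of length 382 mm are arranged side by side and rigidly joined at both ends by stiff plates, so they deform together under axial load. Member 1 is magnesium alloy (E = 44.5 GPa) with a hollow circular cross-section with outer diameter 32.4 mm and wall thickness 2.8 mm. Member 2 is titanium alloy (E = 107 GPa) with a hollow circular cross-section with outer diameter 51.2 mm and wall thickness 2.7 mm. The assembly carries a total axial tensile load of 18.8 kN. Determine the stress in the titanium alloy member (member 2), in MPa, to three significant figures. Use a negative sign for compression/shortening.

A_1 = 260.4 mm².
A_2 = 411.4 mm².
Equal strain + equilibrium ⇒ each member carries load in proportion to AE: A₁E₁ = 11590000 N, A₂E₂ = 44020000 N, ΣAE = 55610000 N.
σ₂ = P·E₂/ΣAE = 18800·107000/55610000 = 36.18 MPa.

36.2 MPa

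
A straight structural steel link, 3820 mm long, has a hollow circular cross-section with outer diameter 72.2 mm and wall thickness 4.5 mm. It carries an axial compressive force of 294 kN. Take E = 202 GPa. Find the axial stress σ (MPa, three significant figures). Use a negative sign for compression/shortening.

-307 MPa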